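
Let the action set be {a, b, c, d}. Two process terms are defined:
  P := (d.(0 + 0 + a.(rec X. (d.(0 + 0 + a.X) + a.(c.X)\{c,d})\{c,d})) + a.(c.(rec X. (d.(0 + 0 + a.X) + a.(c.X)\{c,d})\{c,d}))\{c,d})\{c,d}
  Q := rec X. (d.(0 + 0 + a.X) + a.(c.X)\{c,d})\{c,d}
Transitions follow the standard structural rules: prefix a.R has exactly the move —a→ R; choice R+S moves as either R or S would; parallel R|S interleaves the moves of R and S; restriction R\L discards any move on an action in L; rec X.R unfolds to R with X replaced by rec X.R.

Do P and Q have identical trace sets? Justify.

YES

LTS(P): 2 reachable states
  p0 = (d.(0 + 0 + a.(rec X. (d.(0 + 0 + a.X) + a.(c.X)\{c,d})\{c,d})) + a.(c.(rec X. (d.(0 + 0 + a.X) + a.(c.X)\{c,d})\{c,d}))\{c,d})\{c,d} | ··a··> p1
  p1 = (c.(rec X. (d.(0 + 0 + a.X) + a.(c.X)\{c,d})\{c,d}))\{c,d}\{c,d} | ·
LTS(Q): 2 reachable states
  q0 = rec X. (d.(0 + 0 + a.X) + a.(c.X)\{c,d})\{c,d} | ··a··> q1
  q1 = (c.(rec X. (d.(0 + 0 + a.X) + a.(c.X)\{c,d})\{c,d}))\{c,d}\{c,d} | ·
Bisimilarity quotient blocks:
  B0 = {p0, q0}
  B1 = {p1, q1}
p0 ∈ B0, q0 ∈ B0 → same block
Bisimilar ⇒ trace-equivalent.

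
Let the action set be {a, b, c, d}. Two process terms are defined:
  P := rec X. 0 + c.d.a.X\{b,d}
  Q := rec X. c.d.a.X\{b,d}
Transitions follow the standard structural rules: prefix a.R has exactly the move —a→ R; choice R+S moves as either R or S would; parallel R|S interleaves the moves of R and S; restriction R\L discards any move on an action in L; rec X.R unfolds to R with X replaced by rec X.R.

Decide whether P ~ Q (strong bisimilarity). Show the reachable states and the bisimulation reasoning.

P's transition system — 5 states:
  p0 = rec X. 0 + c.d.a.X\{b,d} | —c→ p1
  p1 = d.a.(rec X. 0 + c.d.a.X\{b,d})\{b,d} | —d→ p2
  p2 = a.(rec X. 0 + c.d.a.X\{b,d})\{b,d} | —a→ p3
  p3 = (rec X. 0 + c.d.a.X\{b,d})\{b,d} | —c→ p4
  p4 = (d.a.(rec X. 0 + c.d.a.X\{b,d})\{b,d})\{b,d} | ·
Q's transition system — 5 states:
  q0 = rec X. c.d.a.X\{b,d} | —c→ q1
  q1 = d.a.(rec X. c.d.a.X\{b,d})\{b,d} | —d→ q2
  q2 = a.(rec X. c.d.a.X\{b,d})\{b,d} | —a→ q3
  q3 = (rec X. c.d.a.X\{b,d})\{b,d} | —c→ q4
  q4 = (d.a.(rec X. c.d.a.X\{b,d})\{b,d})\{b,d} | ·
Partition-refinement fixed point:
  B0 = {p0, q0}
  B1 = {p1, q1}
  B2 = {p2, q2}
  B3 = {p3, q3}
  B4 = {p4, q4}
p0 ∈ B0, q0 ∈ B0 → same block

P ~ Q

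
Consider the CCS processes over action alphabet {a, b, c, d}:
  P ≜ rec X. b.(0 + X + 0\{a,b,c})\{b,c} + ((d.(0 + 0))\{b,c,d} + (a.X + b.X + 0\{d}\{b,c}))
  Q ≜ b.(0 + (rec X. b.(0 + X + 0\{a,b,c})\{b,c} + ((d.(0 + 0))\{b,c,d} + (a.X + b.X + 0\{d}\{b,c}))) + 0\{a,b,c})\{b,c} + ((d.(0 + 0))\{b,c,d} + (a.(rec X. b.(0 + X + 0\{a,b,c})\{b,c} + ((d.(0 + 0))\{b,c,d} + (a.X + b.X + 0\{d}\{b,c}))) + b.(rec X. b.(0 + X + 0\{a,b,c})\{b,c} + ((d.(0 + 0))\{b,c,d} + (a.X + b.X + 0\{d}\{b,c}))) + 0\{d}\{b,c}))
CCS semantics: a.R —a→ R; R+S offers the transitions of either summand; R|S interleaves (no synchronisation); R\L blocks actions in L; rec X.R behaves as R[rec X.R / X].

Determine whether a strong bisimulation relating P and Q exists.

Reachable graph of P (3 states):
  m0 = rec X. b.(0 + X + 0\{a,b,c})\{b,c} + ((d.(0 + 0))\{b,c,d} + (a.X + b.X + 0\{d}\{b,c})) ⊢ -a-> m0, -b-> m0, -b-> m1
  m1 = (0 + (rec X. b.(0 + X + 0\{a,b,c})\{b,c} + ((d.(0 + 0))\{b,c,d} + (a.X + b.X + 0\{d}\{b,c}))) + 0\{a,b,c})\{b,c} ⊢ -a-> m2
  m2 = (rec X. b.(0 + X + 0\{a,b,c})\{b,c} + ((d.(0 + 0))\{b,c,d} + (a.X + b.X + 0\{d}\{b,c})))\{b,c} ⊢ -a-> m2
Reachable graph of Q (4 states):
  n0 = b.(0 + (rec X. b.(0 + X + 0\{a,b,c})\{b,c} + ((d.(0 + 0))\{b,c,d} + (a.X + b.X + 0\{d}\{b,c}))) + 0\{a,b,c})\{b,c} + ((d.(0 + 0))\{b,c,d} + (a.(rec X. b.(0 + X + 0\{a,b,c})\{b,c} + ((d.(0 + 0))\{b,c,d} + (a.X + b.X + 0\{d}\{b,c}))) + b.(rec X. b.(0 + X + 0\{a,b,c})\{b,c} + ((d.(0 + 0))\{b,c,d} + (a.X + b.X + 0\{d}\{b,c}))) + 0\{d}\{b,c})) ⊢ -a-> n1, -b-> n1, -b-> n2
  n1 = rec X. b.(0 + X + 0\{a,b,c})\{b,c} + ((d.(0 + 0))\{b,c,d} + (a.X + b.X + 0\{d}\{b,c})) ⊢ -a-> n1, -b-> n1, -b-> n2
  n2 = (0 + (rec X. b.(0 + X + 0\{a,b,c})\{b,c} + ((d.(0 + 0))\{b,c,d} + (a.X + b.X + 0\{d}\{b,c}))) + 0\{a,b,c})\{b,c} ⊢ -a-> n3
  n3 = (rec X. b.(0 + X + 0\{a,b,c})\{b,c} + ((d.(0 + 0))\{b,c,d} + (a.X + b.X + 0\{d}\{b,c})))\{b,c} ⊢ -a-> n3
Bisimilarity quotient blocks:
  B0 = {m0, n0, n1}
  B1 = {m1, m2, n2, n3}
m0 ∈ B0, n0 ∈ B0 → same block

YES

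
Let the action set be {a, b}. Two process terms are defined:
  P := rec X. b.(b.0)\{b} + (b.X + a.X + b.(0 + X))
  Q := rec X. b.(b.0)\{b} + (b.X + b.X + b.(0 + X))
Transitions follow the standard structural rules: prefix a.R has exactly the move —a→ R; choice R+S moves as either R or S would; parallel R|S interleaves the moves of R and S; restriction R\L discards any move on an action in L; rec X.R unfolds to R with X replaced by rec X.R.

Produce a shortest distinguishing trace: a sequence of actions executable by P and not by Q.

LTS(P): 3 reachable states
  p0 = rec X. b.(b.0)\{b} + (b.X + a.X + b.(0 + X)) → -a-> p0, -b-> p0, -b-> p1, -b-> p2
  p1 = (b.0)\{b} → deadlocked
  p2 = 0 + (rec X. b.(b.0)\{b} + (b.X + a.X + b.(0 + X))) → -a-> p0, -b-> p0, -b-> p1, -b-> p2
LTS(Q): 3 reachable states
  q0 = rec X. b.(b.0)\{b} + (b.X + b.X + b.(0 + X)) → -b-> q0, -b-> q1, -b-> q2
  q1 = (b.0)\{b} → deadlocked
  q2 = 0 + (rec X. b.(b.0)\{b} + (b.X + b.X + b.(0 + X))) → -b-> q0, -b-> q1, -b-> q2
Trace ⟨a⟩ through P, begin at {p0}:
  [1] a ⇒ {p0}
  P completes σ.
Trace ⟨a⟩ through Q, begin at {q0}:
  [1] a ⇒ no successor for Q

a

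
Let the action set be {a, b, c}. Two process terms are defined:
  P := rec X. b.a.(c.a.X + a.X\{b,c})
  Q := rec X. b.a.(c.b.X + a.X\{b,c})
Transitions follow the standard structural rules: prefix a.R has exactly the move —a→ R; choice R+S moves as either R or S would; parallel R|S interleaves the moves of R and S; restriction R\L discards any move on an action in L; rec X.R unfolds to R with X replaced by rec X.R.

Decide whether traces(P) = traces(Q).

NO — witness ⟨baca⟩

P's transition system — 5 states:
  p0 = rec X. b.a.(c.a.X + a.X\{b,c}) | =b=> p1
  p1 = a.(c.a.(rec X. b.a.(c.a.X + a.X\{b,c})) + a.(rec X. b.a.(c.a.X + a.X\{b,c}))\{b,c}) | =a=> p2
  p2 = c.a.(rec X. b.a.(c.a.X + a.X\{b,c})) + a.(rec X. b.a.(c.a.X + a.X\{b,c}))\{b,c} | =a=> p3, =c=> p4
  p3 = (rec X. b.a.(c.a.X + a.X\{b,c}))\{b,c} | ·
  p4 = a.(rec X. b.a.(c.a.X + a.X\{b,c})) | =a=> p0
Q's transition system — 5 states:
  q0 = rec X. b.a.(c.b.X + a.X\{b,c}) | =b=> q1
  q1 = a.(c.b.(rec X. b.a.(c.b.X + a.X\{b,c})) + a.(rec X. b.a.(c.b.X + a.X\{b,c}))\{b,c}) | =a=> q2
  q2 = c.b.(rec X. b.a.(c.b.X + a.X\{b,c})) + a.(rec X. b.a.(c.b.X + a.X\{b,c}))\{b,c} | =a=> q3, =c=> q4
  q3 = (rec X. b.a.(c.b.X + a.X\{b,c}))\{b,c} | ·
  q4 = b.(rec X. b.a.(c.b.X + a.X\{b,c})) | =b=> q0
Trace ⟨baca⟩ through P, begin at {p0}:
  [1] b ⇒ {p1}
  [2] a ⇒ {p2}
  [3] c ⇒ {p4}
  [4] a ⇒ {p0}
  — P admits the full trace.
Trace ⟨baca⟩ through Q, begin at {q0}:
  [1] b ⇒ {q1}
  [2] a ⇒ {q2}
  [3] c ⇒ {q4}
  [4] a ⇒ no successor for Q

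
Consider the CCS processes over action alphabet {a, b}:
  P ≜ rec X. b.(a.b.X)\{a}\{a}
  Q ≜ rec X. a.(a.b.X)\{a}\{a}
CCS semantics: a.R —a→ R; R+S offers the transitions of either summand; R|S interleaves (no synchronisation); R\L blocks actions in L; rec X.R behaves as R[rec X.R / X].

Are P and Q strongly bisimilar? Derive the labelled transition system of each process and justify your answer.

not bisimilar

Reachable graph of P (2 states):
  u0 = rec X. b.(a.b.X)\{a}\{a} has moves --b--▸ u1
  u1 = (a.b.(rec X. b.(a.b.X)\{a}\{a}))\{a}\{a} has moves deadlocked
Reachable graph of Q (2 states):
  v0 = rec X. a.(a.b.X)\{a}\{a} has moves --a--▸ v1
  v1 = (a.b.(rec X. a.(a.b.X)\{a}\{a}))\{a}\{a} has moves deadlocked
Partition-refinement fixed point:
  B0 = {u0}
  B1 = {u1, v1}
  B2 = {v0}
u0 ∈ B0, v0 ∈ B2 → different blocks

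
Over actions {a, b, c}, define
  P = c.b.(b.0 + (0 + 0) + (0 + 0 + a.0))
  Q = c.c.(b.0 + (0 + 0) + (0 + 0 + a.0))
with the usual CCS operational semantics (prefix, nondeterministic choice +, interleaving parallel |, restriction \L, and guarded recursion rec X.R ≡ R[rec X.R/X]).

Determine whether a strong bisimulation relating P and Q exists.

NO

Reachable graph of P (4 states):
  p0 = c.b.(b.0 + (0 + 0) + (0 + 0 + a.0)) → --c--▸ p1
  p1 = b.(b.0 + (0 + 0) + (0 + 0 + a.0)) → --b--▸ p2
  p2 = b.0 + (0 + 0) + (0 + 0 + a.0) → --a--▸ p3, --b--▸ p3
  p3 = 0 → deadlocked
Reachable graph of Q (4 states):
  q0 = c.c.(b.0 + (0 + 0) + (0 + 0 + a.0)) → --c--▸ q1
  q1 = c.(b.0 + (0 + 0) + (0 + 0 + a.0)) → --c--▸ q2
  q2 = b.0 + (0 + 0) + (0 + 0 + a.0) → --a--▸ q3, --b--▸ q3
  q3 = 0 → deadlocked
Bisimilarity quotient blocks:
  B0 = {p0}
  B1 = {p1}
  B2 = {p2, q2}
  B3 = {p3, q3}
  B4 = {q0}
  B5 = {q1}
p0 ∈ B0, q0 ∈ B4 → different blocks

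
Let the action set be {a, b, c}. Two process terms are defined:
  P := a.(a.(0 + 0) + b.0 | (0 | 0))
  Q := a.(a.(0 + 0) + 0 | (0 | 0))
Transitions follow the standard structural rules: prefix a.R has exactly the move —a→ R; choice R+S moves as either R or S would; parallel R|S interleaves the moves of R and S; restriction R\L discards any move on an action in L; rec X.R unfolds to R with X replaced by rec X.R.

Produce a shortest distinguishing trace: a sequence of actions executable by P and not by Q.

P's transition system — 4 states:
  s0 = a.(a.(0 + 0) + b.0 | (0 | 0)) has moves =a=> s1
  s1 = a.(0 + 0) + b.0 | (0 | 0) has moves =a=> s2, =b=> s3
  s2 = 0 + 0 has moves ·
  s3 = 0 | (0 | 0) has moves ·
Q's transition system — 3 states:
  t0 = a.(a.(0 + 0) + 0 | (0 | 0)) has moves =a=> t1
  t1 = a.(0 + 0) + 0 | (0 | 0) has moves =a=> t2
  t2 = 0 + 0 has moves ·
Trace ⟨ab⟩ through P, begin at {s0}:
  step 1 (a): {s1}
  step 2 (b): {s3}
  ✓ P
Trace ⟨ab⟩ through Q, begin at {t0}:
  step 1 (a): {t1}
  step 2 (b): ∅  — Q cannot continue

ab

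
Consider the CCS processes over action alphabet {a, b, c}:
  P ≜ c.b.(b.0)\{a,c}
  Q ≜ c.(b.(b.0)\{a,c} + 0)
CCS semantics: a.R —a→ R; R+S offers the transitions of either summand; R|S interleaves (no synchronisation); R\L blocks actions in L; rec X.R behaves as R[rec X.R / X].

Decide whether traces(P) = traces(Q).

Reachable graph of P (4 states):
  u0 = c.b.(b.0)\{a,c} → =c=> u1
  u1 = b.(b.0)\{a,c} → =b=> u2
  u2 = (b.0)\{a,c} → =b=> u3
  u3 = 0\{a,c} → stopped
Reachable graph of Q (4 states):
  v0 = c.(b.(b.0)\{a,c} + 0) → =c=> v1
  v1 = b.(b.0)\{a,c} + 0 → =b=> v2
  v2 = (b.0)\{a,c} → =b=> v3
  v3 = 0\{a,c} → stopped
Partition-refinement fixed point:
  B0 = {u0, v0}
  B1 = {u1, v1}
  B2 = {u2, v2}
  B3 = {u3, v3}
u0 ∈ B0, v0 ∈ B0 → same block
Bisimilar ⇒ trace-equivalent.

YES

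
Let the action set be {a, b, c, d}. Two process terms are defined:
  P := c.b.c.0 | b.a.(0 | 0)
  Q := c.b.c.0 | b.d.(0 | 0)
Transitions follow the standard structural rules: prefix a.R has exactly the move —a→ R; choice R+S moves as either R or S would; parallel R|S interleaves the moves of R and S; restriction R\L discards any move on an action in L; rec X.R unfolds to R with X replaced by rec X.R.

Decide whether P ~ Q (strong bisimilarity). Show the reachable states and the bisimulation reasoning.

P's transition system — 12 states:
  m0 = c.b.c.0 | b.a.(0 | 0) ⊢ =b=> m1, =c=> m2
  m1 = c.b.c.0 | a.(0 | 0) ⊢ =a=> m3, =c=> m4
  m2 = b.c.0 | b.a.(0 | 0) ⊢ =b=> m4, =b=> m5
  m3 = c.b.c.0 | (0 | 0) ⊢ =c=> m6
  m4 = b.c.0 | a.(0 | 0) ⊢ =a=> m6, =b=> m7
  m5 = c.0 | b.a.(0 | 0) ⊢ =b=> m7, =c=> m8
  m6 = b.c.0 | (0 | 0) ⊢ =b=> m9
  m7 = c.0 | a.(0 | 0) ⊢ =a=> m9, =c=> m10
  m8 = 0 | b.a.(0 | 0) ⊢ =b=> m10
  m9 = c.0 | (0 | 0) ⊢ =c=> m11
  m10 = 0 | a.(0 | 0) ⊢ =a=> m11
  m11 = 0 | (0 | 0) ⊢ (no moves)
Q's transition system — 12 states:
  n0 = c.b.c.0 | b.d.(0 | 0) ⊢ =b=> n1, =c=> n2
  n1 = c.b.c.0 | d.(0 | 0) ⊢ =c=> n3, =d=> n4
  n2 = b.c.0 | b.d.(0 | 0) ⊢ =b=> n3, =b=> n5
  n3 = b.c.0 | d.(0 | 0) ⊢ =b=> n6, =d=> n7
  n4 = c.b.c.0 | (0 | 0) ⊢ =c=> n7
  n5 = c.0 | b.d.(0 | 0) ⊢ =b=> n6, =c=> n8
  n6 = c.0 | d.(0 | 0) ⊢ =c=> n9, =d=> n10
  n7 = b.c.0 | (0 | 0) ⊢ =b=> n10
  n8 = 0 | b.d.(0 | 0) ⊢ =b=> n9
  n9 = 0 | d.(0 | 0) ⊢ =d=> n11
  n10 = c.0 | (0 | 0) ⊢ =c=> n11
  n11 = 0 | (0 | 0) ⊢ (no moves)
Partition-refinement fixed point:
  B0 = {m0}
  B1 = {m1}
  B2 = {m4}
  B3 = {m7}
  B4 = {m9, n10}
  B5 = {m11, n11}
  B6 = {m10}
  B7 = {m6, n7}
  B8 = {m3, n4}
  B9 = {m2}
  B10 = {m5}
  B11 = {m8}
  B12 = {n0}
  B13 = {n2}
  B14 = {n5}
  B15 = {n8}
  B16 = {n9}
  B17 = {n6}
  B18 = {n3}
  B19 = {n1}
m0 ∈ B0, n0 ∈ B12 → different blocks

NO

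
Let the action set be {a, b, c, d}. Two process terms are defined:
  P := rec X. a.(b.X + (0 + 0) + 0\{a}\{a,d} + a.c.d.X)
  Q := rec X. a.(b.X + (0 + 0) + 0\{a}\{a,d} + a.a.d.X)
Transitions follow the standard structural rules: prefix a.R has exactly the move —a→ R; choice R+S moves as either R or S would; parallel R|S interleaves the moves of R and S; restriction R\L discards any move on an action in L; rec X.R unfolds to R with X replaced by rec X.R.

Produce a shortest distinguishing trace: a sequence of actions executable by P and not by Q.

aac

Reachable graph of P (4 states):
  u0 = rec X. a.(b.X + (0 + 0) + 0\{a}\{a,d} + a.c.d.X) :: --a--▸ u1
  u1 = b.(rec X. a.(b.X + (0 + 0) + 0\{a}\{a,d} + a.c.d.X)) + (0 + 0) + 0\{a}\{a,d} + a.c.d.(rec X. a.(b.X + (0 + 0) + 0\{a}\{a,d} + a.c.d.X)) :: --a--▸ u2, --b--▸ u0
  u2 = c.d.(rec X. a.(b.X + (0 + 0) + 0\{a}\{a,d} + a.c.d.X)) :: --c--▸ u3
  u3 = d.(rec X. a.(b.X + (0 + 0) + 0\{a}\{a,d} + a.c.d.X)) :: --d--▸ u0
Reachable graph of Q (4 states):
  v0 = rec X. a.(b.X + (0 + 0) + 0\{a}\{a,d} + a.a.d.X) :: --a--▸ v1
  v1 = b.(rec X. a.(b.X + (0 + 0) + 0\{a}\{a,d} + a.a.d.X)) + (0 + 0) + 0\{a}\{a,d} + a.a.d.(rec X. a.(b.X + (0 + 0) + 0\{a}\{a,d} + a.a.d.X)) :: --a--▸ v2, --b--▸ v0
  v2 = a.d.(rec X. a.(b.X + (0 + 0) + 0\{a}\{a,d} + a.a.d.X)) :: --a--▸ v3
  v3 = d.(rec X. a.(b.X + (0 + 0) + 0\{a}\{a,d} + a.a.d.X)) :: --d--▸ v0
Trace ⟨aac⟩ through P, begin at {u0}:
  [1] a ⇒ {u1}
  [2] a ⇒ {u2}
  [3] c ⇒ {u3}
  P completes σ.
Trace ⟨aac⟩ through Q, begin at {v0}:
  [1] a ⇒ {v1}
  [2] a ⇒ {v2}
  [3] c ⇒ no successor for Q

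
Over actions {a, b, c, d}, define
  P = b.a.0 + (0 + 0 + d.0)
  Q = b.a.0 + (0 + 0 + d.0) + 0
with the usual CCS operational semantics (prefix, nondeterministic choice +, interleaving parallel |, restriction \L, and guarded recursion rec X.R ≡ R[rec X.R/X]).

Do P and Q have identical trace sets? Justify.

YES

Reachable graph of P (3 states):
  u0 = b.a.0 + (0 + 0 + d.0) has moves —b→ u1, —d→ u2
  u1 = a.0 has moves —a→ u2
  u2 = 0 has moves deadlocked
Reachable graph of Q (3 states):
  v0 = b.a.0 + (0 + 0 + d.0) + 0 has moves —b→ v1, —d→ v2
  v1 = a.0 has moves —a→ v2
  v2 = 0 has moves deadlocked
Coarsest stable partition (strong bisimilarity classes):
  B0 = {u0, v0}
  B1 = {u1, v1}
  B2 = {u2, v2}
u0 ∈ B0, v0 ∈ B0 → same block
Bisimilar ⇒ trace-equivalent.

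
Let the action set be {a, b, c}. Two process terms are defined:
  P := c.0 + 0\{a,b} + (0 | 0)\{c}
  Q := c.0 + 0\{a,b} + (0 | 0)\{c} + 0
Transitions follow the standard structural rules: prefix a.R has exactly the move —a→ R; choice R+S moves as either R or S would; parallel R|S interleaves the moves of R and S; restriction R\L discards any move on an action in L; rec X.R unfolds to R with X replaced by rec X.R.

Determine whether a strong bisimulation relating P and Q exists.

YES

LTS(P): 2 reachable states
  u0 = c.0 + 0\{a,b} + (0 | 0)\{c} ⊢ -c-> u1
  u1 = 0 ⊢ ·
LTS(Q): 2 reachable states
  v0 = c.0 + 0\{a,b} + (0 | 0)\{c} + 0 ⊢ -c-> v1
  v1 = 0 ⊢ ·
Coarsest stable partition (strong bisimilarity classes):
  B0 = {u0, v0}
  B1 = {u1, v1}
u0 ∈ B0, v0 ∈ B0 → same block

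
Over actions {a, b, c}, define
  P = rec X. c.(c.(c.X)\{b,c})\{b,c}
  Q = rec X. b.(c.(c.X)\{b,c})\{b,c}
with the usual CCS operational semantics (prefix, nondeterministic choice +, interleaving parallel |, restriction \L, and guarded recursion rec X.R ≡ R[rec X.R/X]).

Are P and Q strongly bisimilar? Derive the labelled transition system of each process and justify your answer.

P ≁ Q

P's transition system — 2 states:
  m0 = rec X. c.(c.(c.X)\{b,c})\{b,c} ⊢ —c→ m1
  m1 = (c.(c.(rec X. c.(c.(c.X)\{b,c})\{b,c}))\{b,c})\{b,c} ⊢ ·
Q's transition system — 2 states:
  n0 = rec X. b.(c.(c.X)\{b,c})\{b,c} ⊢ —b→ n1
  n1 = (c.(c.(rec X. b.(c.(c.X)\{b,c})\{b,c}))\{b,c})\{b,c} ⊢ ·
Partition-refinement fixed point:
  B0 = {m0}
  B1 = {m1, n1}
  B2 = {n0}
m0 ∈ B0, n0 ∈ B2 → different blocks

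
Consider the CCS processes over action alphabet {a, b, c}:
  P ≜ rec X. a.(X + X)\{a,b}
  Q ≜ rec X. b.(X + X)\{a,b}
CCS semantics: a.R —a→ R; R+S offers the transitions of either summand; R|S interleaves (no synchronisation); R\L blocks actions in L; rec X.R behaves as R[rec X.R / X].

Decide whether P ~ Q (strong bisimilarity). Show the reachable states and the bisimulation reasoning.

not bisimilar

Reachable graph of P (2 states):
  s0 = rec X. a.(X + X)\{a,b} → —a→ s1
  s1 = ((rec X. a.(X + X)\{a,b}) + (rec X. a.(X + X)\{a,b}))\{a,b} → deadlocked
Reachable graph of Q (2 states):
  t0 = rec X. b.(X + X)\{a,b} → —b→ t1
  t1 = ((rec X. b.(X + X)\{a,b}) + (rec X. b.(X + X)\{a,b}))\{a,b} → deadlocked
Partition-refinement fixed point:
  B0 = {s0}
  B1 = {s1, t1}
  B2 = {t0}
s0 ∈ B0, t0 ∈ B2 → different blocks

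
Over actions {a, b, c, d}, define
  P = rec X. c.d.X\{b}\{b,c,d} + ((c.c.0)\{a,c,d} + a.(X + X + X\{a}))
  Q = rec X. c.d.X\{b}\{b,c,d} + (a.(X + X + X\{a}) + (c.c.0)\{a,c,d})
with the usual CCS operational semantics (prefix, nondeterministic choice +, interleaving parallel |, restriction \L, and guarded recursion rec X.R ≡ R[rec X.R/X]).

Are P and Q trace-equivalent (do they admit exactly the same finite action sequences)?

P's transition system — 7 states:
  s0 = rec X. c.d.X\{b}\{b,c,d} + ((c.c.0)\{a,c,d} + a.(X + X + X\{a})) ⊢ —a→ s1, —c→ s2
  s1 = (rec X. c.d.X\{b}\{b,c,d} + ((c.c.0)\{a,c,d} + a.(X + X + X\{a}))) + (rec X. c.d.X\{b}\{b,c,d} + ((c.c.0)\{a,c,d} + a.(X + X + X\{a}))) + (rec X. c.d.X\{b}\{b,c,d} + ((c.c.0)\{a,c,d} + a.(X + X + X\{a})))\{a} ⊢ —a→ s1, —c→ s2, —c→ s3
  s2 = d.(rec X. c.d.X\{b}\{b,c,d} + ((c.c.0)\{a,c,d} + a.(X + X + X\{a})))\{b}\{b,c,d} ⊢ —d→ s4
  s3 = (d.(rec X. c.d.X\{b}\{b,c,d} + ((c.c.0)\{a,c,d} + a.(X + X + X\{a})))\{b}\{b,c,d})\{a} ⊢ —d→ s5
  s4 = (rec X. c.d.X\{b}\{b,c,d} + ((c.c.0)\{a,c,d} + a.(X + X + X\{a})))\{b}\{b,c,d} ⊢ —a→ s6
  s5 = (rec X. c.d.X\{b}\{b,c,d} + ((c.c.0)\{a,c,d} + a.(X + X + X\{a})))\{b}\{b,c,d}\{a} ⊢ (no moves)
  s6 = ((rec X. c.d.X\{b}\{b,c,d} + ((c.c.0)\{a,c,d} + a.(X + X + X\{a}))) + (rec X. c.d.X\{b}\{b,c,d} + ((c.c.0)\{a,c,d} + a.(X + X + X\{a}))) + (rec X. c.d.X\{b}\{b,c,d} + ((c.c.0)\{a,c,d} + a.(X + X + X\{a})))\{a})\{b}\{b,c,d} ⊢ —a→ s6
Q's transition system — 7 states:
  t0 = rec X. c.d.X\{b}\{b,c,d} + (a.(X + X + X\{a}) + (c.c.0)\{a,c,d}) ⊢ —a→ t1, —c→ t2
  t1 = (rec X. c.d.X\{b}\{b,c,d} + (a.(X + X + X\{a}) + (c.c.0)\{a,c,d})) + (rec X. c.d.X\{b}\{b,c,d} + (a.(X + X + X\{a}) + (c.c.0)\{a,c,d})) + (rec X. c.d.X\{b}\{b,c,d} + (a.(X + X + X\{a}) + (c.c.0)\{a,c,d}))\{a} ⊢ —a→ t1, —c→ t2, —c→ t3
  t2 = d.(rec X. c.d.X\{b}\{b,c,d} + (a.(X + X + X\{a}) + (c.c.0)\{a,c,d}))\{b}\{b,c,d} ⊢ —d→ t4
  t3 = (d.(rec X. c.d.X\{b}\{b,c,d} + (a.(X + X + X\{a}) + (c.c.0)\{a,c,d}))\{b}\{b,c,d})\{a} ⊢ —d→ t5
  t4 = (rec X. c.d.X\{b}\{b,c,d} + (a.(X + X + X\{a}) + (c.c.0)\{a,c,d}))\{b}\{b,c,d} ⊢ —a→ t6
  t5 = (rec X. c.d.X\{b}\{b,c,d} + (a.(X + X + X\{a}) + (c.c.0)\{a,c,d}))\{b}\{b,c,d}\{a} ⊢ (no moves)
  t6 = ((rec X. c.d.X\{b}\{b,c,d} + (a.(X + X + X\{a}) + (c.c.0)\{a,c,d})) + (rec X. c.d.X\{b}\{b,c,d} + (a.(X + X + X\{a}) + (c.c.0)\{a,c,d})) + (rec X. c.d.X\{b}\{b,c,d} + (a.(X + X + X\{a}) + (c.c.0)\{a,c,d}))\{a})\{b}\{b,c,d} ⊢ —a→ t6
Partition-refinement fixed point:
  B0 = {s0, t0}
  B1 = {s2, t2}
  B2 = {s4, s6, t4, t6}
  B3 = {s1, t1}
  B4 = {s3, t3}
  B5 = {s5, t5}
s0 ∈ B0, t0 ∈ B0 → same block
Bisimilar ⇒ trace-equivalent.

YES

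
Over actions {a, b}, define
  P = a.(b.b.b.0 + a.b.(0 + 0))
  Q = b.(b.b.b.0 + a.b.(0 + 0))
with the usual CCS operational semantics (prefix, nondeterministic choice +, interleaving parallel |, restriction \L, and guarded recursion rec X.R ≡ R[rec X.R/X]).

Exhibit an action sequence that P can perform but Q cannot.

Reachable graph of P (7 states):
  s0 = a.(b.b.b.0 + a.b.(0 + 0)) → —a→ s1
  s1 = b.b.b.0 + a.b.(0 + 0) → —a→ s2, —b→ s3
  s2 = b.(0 + 0) → —b→ s4
  s3 = b.b.0 → —b→ s5
  s4 = 0 + 0 → (no moves)
  s5 = b.0 → —b→ s6
  s6 = 0 → (no moves)
Reachable graph of Q (7 states):
  t0 = b.(b.b.b.0 + a.b.(0 + 0)) → —b→ t1
  t1 = b.b.b.0 + a.b.(0 + 0) → —a→ t2, —b→ t3
  t2 = b.(0 + 0) → —b→ t4
  t3 = b.b.0 → —b→ t5
  t4 = 0 + 0 → (no moves)
  t5 = b.0 → —b→ t6
  t6 = 0 → (no moves)
Run σ = ⟨a⟩ on P: start {s0}
  step 1 (a): {s1}
  ✓ P
Run σ = ⟨a⟩ on Q: start {t0}
  step 1 (a): ∅  — Q cannot continue

a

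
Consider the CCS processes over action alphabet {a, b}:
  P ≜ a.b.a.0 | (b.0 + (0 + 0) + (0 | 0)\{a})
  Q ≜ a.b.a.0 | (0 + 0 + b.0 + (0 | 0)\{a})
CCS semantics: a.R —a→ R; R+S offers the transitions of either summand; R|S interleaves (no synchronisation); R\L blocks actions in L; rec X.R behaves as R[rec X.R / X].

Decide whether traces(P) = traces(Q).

trace-equivalent

P's transition system — 8 states:
  p0 = a.b.a.0 | (b.0 + (0 + 0) + (0 | 0)\{a}) ⊢ -a-> p1, -b-> p2
  p1 = b.a.0 | (b.0 + (0 + 0) + (0 | 0)\{a}) ⊢ -b-> p3, -b-> p4
  p2 = a.b.a.0 | 0 ⊢ -a-> p4
  p3 = a.0 | (b.0 + (0 + 0) + (0 | 0)\{a}) ⊢ -a-> p5, -b-> p6
  p4 = b.a.0 | 0 ⊢ -b-> p6
  p5 = 0 | (b.0 + (0 + 0) + (0 | 0)\{a}) ⊢ -b-> p7
  p6 = a.0 | 0 ⊢ -a-> p7
  p7 = 0 | 0 ⊢ stopped
Q's transition system — 8 states:
  q0 = a.b.a.0 | (0 + 0 + b.0 + (0 | 0)\{a}) ⊢ -a-> q1, -b-> q2
  q1 = b.a.0 | (0 + 0 + b.0 + (0 | 0)\{a}) ⊢ -b-> q3, -b-> q4
  q2 = a.b.a.0 | 0 ⊢ -a-> q4
  q3 = a.0 | (0 + 0 + b.0 + (0 | 0)\{a}) ⊢ -a-> q5, -b-> q6
  q4 = b.a.0 | 0 ⊢ -b-> q6
  q5 = 0 | (0 + 0 + b.0 + (0 | 0)\{a}) ⊢ -b-> q7
  q6 = a.0 | 0 ⊢ -a-> q7
  q7 = 0 | 0 ⊢ stopped
Bisimilarity quotient blocks:
  B0 = {p0, q0}
  B1 = {p1, q1}
  B2 = {p3, q3}
  B3 = {p6, q6}
  B4 = {p7, q7}
  B5 = {p5, q5}
  B6 = {p4, q4}
  B7 = {p2, q2}
p0 ∈ B0, q0 ∈ B0 → same block
Bisimilar ⇒ trace-equivalent.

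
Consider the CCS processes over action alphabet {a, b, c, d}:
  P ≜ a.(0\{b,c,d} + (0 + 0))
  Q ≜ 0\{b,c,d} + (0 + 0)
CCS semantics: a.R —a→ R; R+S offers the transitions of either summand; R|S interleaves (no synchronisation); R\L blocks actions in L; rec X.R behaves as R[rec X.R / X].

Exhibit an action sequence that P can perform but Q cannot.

P's transition system — 2 states:
  s0 = a.(0\{b,c,d} + (0 + 0)) | =a=> s1
  s1 = 0\{b,c,d} + (0 + 0) | stopped
Q's transition system — 1 states:
  t0 = 0\{b,c,d} + (0 + 0) | stopped
Trace ⟨a⟩ through P, begin at {s0}:
  after a @ step 1: {s1}
  — P admits the full trace.
Trace ⟨a⟩ through Q, begin at {t0}:
  after a @ step 1: ∅  — Q cannot continue

a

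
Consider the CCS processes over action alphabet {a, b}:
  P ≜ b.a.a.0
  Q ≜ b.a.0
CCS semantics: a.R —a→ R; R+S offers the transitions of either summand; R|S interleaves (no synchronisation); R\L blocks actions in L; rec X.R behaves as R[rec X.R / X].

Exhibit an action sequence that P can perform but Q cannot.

baa

LTS(P): 4 reachable states
  m0 = b.a.a.0 | ··b··> m1
  m1 = a.a.0 | ··a··> m2
  m2 = a.0 | ··a··> m3
  m3 = 0 | ·
LTS(Q): 3 reachable states
  n0 = b.a.0 | ··b··> n1
  n1 = a.0 | ··a··> n2
  n2 = 0 | ·
Executing baa from P (initial set {m0}):
  [1] b ⇒ {m1}
  [2] a ⇒ {m2}
  [3] a ⇒ {m3}
  — P admits the full trace.
Executing baa from Q (initial set {n0}):
  [1] b ⇒ {n1}
  [2] a ⇒ {n2}
  [3] a ⇒ ∅  — Q cannot continue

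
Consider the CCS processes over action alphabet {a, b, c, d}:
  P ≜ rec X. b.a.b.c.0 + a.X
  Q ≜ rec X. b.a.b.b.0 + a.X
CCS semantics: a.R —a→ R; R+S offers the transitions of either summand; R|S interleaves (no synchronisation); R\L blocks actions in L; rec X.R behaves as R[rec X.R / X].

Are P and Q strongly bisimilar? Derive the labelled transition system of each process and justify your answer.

NO

P's transition system — 5 states:
  m0 = rec X. b.a.b.c.0 + a.X :: —a→ m0, —b→ m1
  m1 = a.b.c.0 :: —a→ m2
  m2 = b.c.0 :: —b→ m3
  m3 = c.0 :: —c→ m4
  m4 = 0 :: ·
Q's transition system — 5 states:
  n0 = rec X. b.a.b.b.0 + a.X :: —a→ n0, —b→ n1
  n1 = a.b.b.0 :: —a→ n2
  n2 = b.b.0 :: —b→ n3
  n3 = b.0 :: —b→ n4
  n4 = 0 :: ·
Bisimilarity quotient blocks:
  B0 = {m0}
  B1 = {m1}
  B2 = {m2}
  B3 = {m3}
  B4 = {m4, n4}
  B5 = {n0}
  B6 = {n1}
  B7 = {n2}
  B8 = {n3}
m0 ∈ B0, n0 ∈ B5 → different blocks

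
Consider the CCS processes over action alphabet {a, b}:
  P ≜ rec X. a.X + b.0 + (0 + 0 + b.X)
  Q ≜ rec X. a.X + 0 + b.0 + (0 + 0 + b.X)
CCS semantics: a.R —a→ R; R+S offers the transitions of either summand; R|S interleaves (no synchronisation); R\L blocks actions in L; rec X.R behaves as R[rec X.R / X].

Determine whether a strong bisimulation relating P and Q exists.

P's transition system — 2 states:
  s0 = rec X. a.X + b.0 + (0 + 0 + b.X) → =a=> s0, =b=> s0, =b=> s1
  s1 = 0 → ∅
Q's transition system — 2 states:
  t0 = rec X. a.X + 0 + b.0 + (0 + 0 + b.X) → =a=> t0, =b=> t0, =b=> t1
  t1 = 0 → ∅
Bisimilarity quotient blocks:
  B0 = {s0, t0}
  B1 = {s1, t1}
s0 ∈ B0, t0 ∈ B0 → same block

P ~ Q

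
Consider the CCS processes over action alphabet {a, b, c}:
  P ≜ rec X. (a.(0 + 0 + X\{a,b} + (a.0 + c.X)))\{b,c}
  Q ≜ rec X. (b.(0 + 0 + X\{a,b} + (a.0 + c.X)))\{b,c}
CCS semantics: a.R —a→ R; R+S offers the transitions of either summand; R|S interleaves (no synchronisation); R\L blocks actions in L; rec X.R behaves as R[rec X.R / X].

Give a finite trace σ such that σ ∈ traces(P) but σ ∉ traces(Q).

P's transition system — 3 states:
  p0 = rec X. (a.(0 + 0 + X\{a,b} + (a.0 + c.X)))\{b,c} | ··a··> p1
  p1 = (0 + 0 + (rec X. (a.(0 + 0 + X\{a,b} + (a.0 + c.X)))\{b,c})\{a,b} + (a.0 + c.(rec X. (a.(0 + 0 + X\{a,b} + (a.0 + c.X)))\{b,c})))\{b,c} | ··a··> p2
  p2 = 0\{b,c} | stopped
Q's transition system — 1 states:
  q0 = rec X. (b.(0 + 0 + X\{a,b} + (a.0 + c.X)))\{b,c} | stopped
Run σ = ⟨a⟩ on P: start {p0}
  [1] a ⇒ {p1}
  — P admits the full trace.
Run σ = ⟨a⟩ on Q: start {q0}
  [1] a ⇒ no successor for Q

a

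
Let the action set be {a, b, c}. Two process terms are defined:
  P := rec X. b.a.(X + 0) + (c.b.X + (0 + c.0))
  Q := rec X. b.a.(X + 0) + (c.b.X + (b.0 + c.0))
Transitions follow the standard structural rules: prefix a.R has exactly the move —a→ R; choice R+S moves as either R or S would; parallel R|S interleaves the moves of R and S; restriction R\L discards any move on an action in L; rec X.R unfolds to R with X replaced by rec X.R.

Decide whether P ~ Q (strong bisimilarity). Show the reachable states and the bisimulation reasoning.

P's transition system — 5 states:
  p0 = rec X. b.a.(X + 0) + (c.b.X + (0 + c.0)) ⊢ -b-> p1, -c-> p2, -c-> p3
  p1 = a.((rec X. b.a.(X + 0) + (c.b.X + (0 + c.0))) + 0) ⊢ -a-> p4
  p2 = 0 ⊢ stopped
  p3 = b.(rec X. b.a.(X + 0) + (c.b.X + (0 + c.0))) ⊢ -b-> p0
  p4 = (rec X. b.a.(X + 0) + (c.b.X + (0 + c.0))) + 0 ⊢ -b-> p1, -c-> p2, -c-> p3
Q's transition system — 5 states:
  q0 = rec X. b.a.(X + 0) + (c.b.X + (b.0 + c.0)) ⊢ -b-> q1, -b-> q2, -c-> q1, -c-> q3
  q1 = 0 ⊢ stopped
  q2 = a.((rec X. b.a.(X + 0) + (c.b.X + (b.0 + c.0))) + 0) ⊢ -a-> q4
  q3 = b.(rec X. b.a.(X + 0) + (c.b.X + (b.0 + c.0))) ⊢ -b-> q0
  q4 = (rec X. b.a.(X + 0) + (c.b.X + (b.0 + c.0))) + 0 ⊢ -b-> q1, -b-> q2, -c-> q1, -c-> q3
Bisimilarity quotient blocks:
  B0 = {p0, p4}
  B1 = {p3}
  B2 = {p2, q1}
  B3 = {p1}
  B4 = {q0, q4}
  B5 = {q2}
  B6 = {q3}
p0 ∈ B0, q0 ∈ B4 → different blocks

not bisimilar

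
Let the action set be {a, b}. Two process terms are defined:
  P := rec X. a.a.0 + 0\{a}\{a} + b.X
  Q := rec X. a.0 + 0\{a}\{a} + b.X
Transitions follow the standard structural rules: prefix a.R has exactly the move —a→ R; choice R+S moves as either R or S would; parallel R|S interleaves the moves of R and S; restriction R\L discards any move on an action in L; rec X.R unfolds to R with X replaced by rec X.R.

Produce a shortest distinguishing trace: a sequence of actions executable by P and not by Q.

aa

Reachable graph of P (3 states):
  p0 = rec X. a.a.0 + 0\{a}\{a} + b.X | ··a··> p1, ··b··> p0
  p1 = a.0 | ··a··> p2
  p2 = 0 | ∅
Reachable graph of Q (2 states):
  q0 = rec X. a.0 + 0\{a}\{a} + b.X | ··a··> q1, ··b··> q0
  q1 = 0 | ∅
Executing aa from P (initial set {p0}):
  step 1 (a): {p1}
  step 2 (a): {p2}
  ✓ P
Executing aa from Q (initial set {q0}):
  step 1 (a): {q1}
  step 2 (a): no successor for Q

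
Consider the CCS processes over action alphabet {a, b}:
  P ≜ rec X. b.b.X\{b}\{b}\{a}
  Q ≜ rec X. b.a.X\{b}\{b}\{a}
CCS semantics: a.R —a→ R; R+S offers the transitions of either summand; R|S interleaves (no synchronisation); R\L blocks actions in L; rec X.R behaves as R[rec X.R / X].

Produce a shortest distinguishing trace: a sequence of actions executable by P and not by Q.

bb

Reachable graph of P (3 states):
  p0 = rec X. b.b.X\{b}\{b}\{a} :: —b→ p1
  p1 = b.(rec X. b.b.X\{b}\{b}\{a})\{b}\{b}\{a} :: —b→ p2
  p2 = (rec X. b.b.X\{b}\{b}\{a})\{b}\{b}\{a} :: stopped
Reachable graph of Q (3 states):
  q0 = rec X. b.a.X\{b}\{b}\{a} :: —b→ q1
  q1 = a.(rec X. b.a.X\{b}\{b}\{a})\{b}\{b}\{a} :: —a→ q2
  q2 = (rec X. b.a.X\{b}\{b}\{a})\{b}\{b}\{a} :: stopped
Trace ⟨bb⟩ through P, begin at {p0}:
  step 1 (b): {p1}
  step 2 (b): {p2}
  P completes σ.
Trace ⟨bb⟩ through Q, begin at {q0}:
  step 1 (b): {q1}
  step 2 (b): ∅  — Q cannot continue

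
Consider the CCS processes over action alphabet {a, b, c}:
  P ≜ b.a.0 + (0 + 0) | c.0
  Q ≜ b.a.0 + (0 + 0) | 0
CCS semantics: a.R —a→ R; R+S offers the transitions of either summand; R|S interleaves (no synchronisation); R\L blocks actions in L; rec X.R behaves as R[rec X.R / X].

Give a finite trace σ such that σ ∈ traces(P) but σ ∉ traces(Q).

c

Reachable graph of P (4 states):
  p0 = b.a.0 + (0 + 0) | c.0 | =b=> p1, =c=> p2
  p1 = a.0 | =a=> p3
  p2 = (0 + 0) | 0 | deadlocked
  p3 = 0 | deadlocked
Reachable graph of Q (3 states):
  q0 = b.a.0 + (0 + 0) | 0 | =b=> q1
  q1 = a.0 | =a=> q2
  q2 = 0 | deadlocked
Trace ⟨c⟩ through P, begin at {p0}:
  step 1 (c): {p2}
  ✓ P
Trace ⟨c⟩ through Q, begin at {q0}:
  step 1 (c): ∅ (Q stuck)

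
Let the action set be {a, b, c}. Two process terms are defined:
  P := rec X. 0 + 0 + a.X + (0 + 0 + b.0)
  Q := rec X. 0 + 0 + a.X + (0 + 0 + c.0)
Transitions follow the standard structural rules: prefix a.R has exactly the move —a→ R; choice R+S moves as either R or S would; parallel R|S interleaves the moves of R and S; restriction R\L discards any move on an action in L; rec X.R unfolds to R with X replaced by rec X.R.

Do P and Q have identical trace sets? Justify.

Reachable graph of P (2 states):
  p0 = rec X. 0 + 0 + a.X + (0 + 0 + b.0) :: ··a··> p0, ··b··> p1
  p1 = 0 :: deadlocked
Reachable graph of Q (2 states):
  q0 = rec X. 0 + 0 + a.X + (0 + 0 + c.0) :: ··a··> q0, ··c··> q1
  q1 = 0 :: deadlocked
Trace ⟨b⟩ through P, begin at {p0}:
  [1] b ⇒ {p1}
  — P admits the full trace.
Trace ⟨b⟩ through Q, begin at {q0}:
  [1] b ⇒ ∅  — Q cannot continue

traces(P) ≠ traces(Q) — witness ⟨b⟩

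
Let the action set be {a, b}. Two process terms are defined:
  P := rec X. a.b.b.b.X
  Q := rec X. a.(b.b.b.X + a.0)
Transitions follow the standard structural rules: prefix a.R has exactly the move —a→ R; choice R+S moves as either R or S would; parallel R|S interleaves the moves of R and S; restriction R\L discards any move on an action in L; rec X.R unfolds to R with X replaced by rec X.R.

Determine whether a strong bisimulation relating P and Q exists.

not bisimilar

Reachable graph of P (4 states):
  s0 = rec X. a.b.b.b.X has moves -a-> s1
  s1 = b.b.b.(rec X. a.b.b.b.X) has moves -b-> s2
  s2 = b.b.(rec X. a.b.b.b.X) has moves -b-> s3
  s3 = b.(rec X. a.b.b.b.X) has moves -b-> s0
Reachable graph of Q (5 states):
  t0 = rec X. a.(b.b.b.X + a.0) has moves -a-> t1
  t1 = b.b.b.(rec X. a.(b.b.b.X + a.0)) + a.0 has moves -a-> t2, -b-> t3
  t2 = 0 has moves ∅
  t3 = b.b.(rec X. a.(b.b.b.X + a.0)) has moves -b-> t4
  t4 = b.(rec X. a.(b.b.b.X + a.0)) has moves -b-> t0
Partition-refinement fixed point:
  B0 = {s0}
  B1 = {s1}
  B2 = {s2}
  B3 = {s3}
  B4 = {t0}
  B5 = {t1}
  B6 = {t3}
  B7 = {t4}
  B8 = {t2}
s0 ∈ B0, t0 ∈ B4 → different blocks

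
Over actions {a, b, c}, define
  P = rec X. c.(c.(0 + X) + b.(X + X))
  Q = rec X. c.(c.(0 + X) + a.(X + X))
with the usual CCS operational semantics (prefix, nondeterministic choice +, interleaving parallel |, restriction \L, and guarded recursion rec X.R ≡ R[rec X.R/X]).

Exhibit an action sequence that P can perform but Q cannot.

cb

Reachable graph of P (4 states):
  m0 = rec X. c.(c.(0 + X) + b.(X + X)) ⊢ ··c··> m1
  m1 = c.(0 + (rec X. c.(c.(0 + X) + b.(X + X)))) + b.((rec X. c.(c.(0 + X) + b.(X + X))) + (rec X. c.(c.(0 + X) + b.(X + X)))) ⊢ ··b··> m2, ··c··> m3
  m2 = (rec X. c.(c.(0 + X) + b.(X + X))) + (rec X. c.(c.(0 + X) + b.(X + X))) ⊢ ··c··> m1
  m3 = 0 + (rec X. c.(c.(0 + X) + b.(X + X))) ⊢ ··c··> m1
Reachable graph of Q (4 states):
  n0 = rec X. c.(c.(0 + X) + a.(X + X)) ⊢ ··c··> n1
  n1 = c.(0 + (rec X. c.(c.(0 + X) + a.(X + X)))) + a.((rec X. c.(c.(0 + X) + a.(X + X))) + (rec X. c.(c.(0 + X) + a.(X + X)))) ⊢ ··a··> n2, ··c··> n3
  n2 = (rec X. c.(c.(0 + X) + a.(X + X))) + (rec X. c.(c.(0 + X) + a.(X + X))) ⊢ ··c··> n1
  n3 = 0 + (rec X. c.(c.(0 + X) + a.(X + X))) ⊢ ··c··> n1
Run σ = ⟨cb⟩ on P: start {m0}
  after c @ step 1: {m1}
  after b @ step 2: {m2}
  ✓ P
Run σ = ⟨cb⟩ on Q: start {n0}
  after c @ step 1: {n1}
  after b @ step 2: ∅  — Q cannot continue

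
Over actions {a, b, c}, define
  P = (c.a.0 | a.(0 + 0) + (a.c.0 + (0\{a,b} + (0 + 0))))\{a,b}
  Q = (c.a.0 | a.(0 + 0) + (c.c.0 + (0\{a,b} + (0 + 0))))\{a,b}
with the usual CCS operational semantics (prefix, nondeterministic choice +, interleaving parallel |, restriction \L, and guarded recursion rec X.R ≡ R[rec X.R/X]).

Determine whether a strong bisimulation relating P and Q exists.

LTS(P): 2 reachable states
  m0 = (c.a.0 | a.(0 + 0) + (a.c.0 + (0\{a,b} + (0 + 0))))\{a,b} | ··c··> m1
  m1 = (a.0 | a.(0 + 0))\{a,b} | (no moves)
LTS(Q): 4 reachable states
  n0 = (c.a.0 | a.(0 + 0) + (c.c.0 + (0\{a,b} + (0 + 0))))\{a,b} | ··c··> n1, ··c··> n2
  n1 = (a.0 | a.(0 + 0))\{a,b} | (no moves)
  n2 = (c.0)\{a,b} | ··c··> n3
  n3 = 0\{a,b} | (no moves)
Partition-refinement fixed point:
  B0 = {m0, n2}
  B1 = {m1, n1, n3}
  B2 = {n0}
m0 ∈ B0, n0 ∈ B2 → different blocks

not bisimilar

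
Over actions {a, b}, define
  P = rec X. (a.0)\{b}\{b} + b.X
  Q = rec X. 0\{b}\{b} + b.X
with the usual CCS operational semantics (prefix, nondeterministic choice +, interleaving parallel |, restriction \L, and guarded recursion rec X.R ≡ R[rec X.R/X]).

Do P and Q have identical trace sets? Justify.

NO — witness ⟨a⟩

P's transition system — 2 states:
  m0 = rec X. (a.0)\{b}\{b} + b.X has moves ··a··> m1, ··b··> m0
  m1 = 0\{b}\{b} has moves ∅
Q's transition system — 1 states:
  n0 = rec X. 0\{b}\{b} + b.X has moves ··b··> n0
Run σ = ⟨a⟩ on P: start {m0}
  step 1 (a): {m1}
  — P admits the full trace.
Run σ = ⟨a⟩ on Q: start {n0}
  step 1 (a): ∅ (Q stuck)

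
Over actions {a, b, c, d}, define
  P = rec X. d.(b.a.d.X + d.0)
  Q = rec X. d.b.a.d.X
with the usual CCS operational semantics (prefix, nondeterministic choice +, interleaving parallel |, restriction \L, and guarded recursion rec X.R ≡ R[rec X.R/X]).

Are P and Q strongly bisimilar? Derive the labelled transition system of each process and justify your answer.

Reachable graph of P (5 states):
  m0 = rec X. d.(b.a.d.X + d.0) | ··d··> m1
  m1 = b.a.d.(rec X. d.(b.a.d.X + d.0)) + d.0 | ··b··> m2, ··d··> m3
  m2 = a.d.(rec X. d.(b.a.d.X + d.0)) | ··a··> m4
  m3 = 0 | (no moves)
  m4 = d.(rec X. d.(b.a.d.X + d.0)) | ··d··> m0
Reachable graph of Q (4 states):
  n0 = rec X. d.b.a.d.X | ··d··> n1
  n1 = b.a.d.(rec X. d.b.a.d.X) | ··b··> n2
  n2 = a.d.(rec X. d.b.a.d.X) | ··a··> n3
  n3 = d.(rec X. d.b.a.d.X) | ··d··> n0
Partition-refinement fixed point:
  B0 = {m0}
  B1 = {m1}
  B2 = {m3}
  B3 = {m2}
  B4 = {m4}
  B5 = {n0}
  B6 = {n1}
  B7 = {n2}
  B8 = {n3}
m0 ∈ B0, n0 ∈ B5 → different blocks

NO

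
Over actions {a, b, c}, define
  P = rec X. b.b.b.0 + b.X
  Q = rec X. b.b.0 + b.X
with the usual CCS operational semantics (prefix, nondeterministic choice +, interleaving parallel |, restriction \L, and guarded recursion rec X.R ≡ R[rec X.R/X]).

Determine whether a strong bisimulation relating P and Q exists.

P ≁ Q

LTS(P): 4 reachable states
  m0 = rec X. b.b.b.0 + b.X | -b-> m0, -b-> m1
  m1 = b.b.0 | -b-> m2
  m2 = b.0 | -b-> m3
  m3 = 0 | ∅
LTS(Q): 3 reachable states
  n0 = rec X. b.b.0 + b.X | -b-> n0, -b-> n1
  n1 = b.0 | -b-> n2
  n2 = 0 | ∅
Coarsest stable partition (strong bisimilarity classes):
  B0 = {m0}
  B1 = {m1}
  B2 = {m2, n1}
  B3 = {m3, n2}
  B4 = {n0}
m0 ∈ B0, n0 ∈ B4 → different blocks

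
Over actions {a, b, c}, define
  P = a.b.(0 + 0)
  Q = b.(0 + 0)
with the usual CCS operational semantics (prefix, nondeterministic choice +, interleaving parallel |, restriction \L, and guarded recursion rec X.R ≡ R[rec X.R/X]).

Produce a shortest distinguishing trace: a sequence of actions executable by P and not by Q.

a

Reachable graph of P (3 states):
  m0 = a.b.(0 + 0) has moves ··a··> m1
  m1 = b.(0 + 0) has moves ··b··> m2
  m2 = 0 + 0 has moves deadlocked
Reachable graph of Q (2 states):
  n0 = b.(0 + 0) has moves ··b··> n1
  n1 = 0 + 0 has moves deadlocked
Run σ = ⟨a⟩ on P: start {m0}
  step 1 (a): {m1}
  — P admits the full trace.
Run σ = ⟨a⟩ on Q: start {n0}
  step 1 (a): ∅ (Q stuck)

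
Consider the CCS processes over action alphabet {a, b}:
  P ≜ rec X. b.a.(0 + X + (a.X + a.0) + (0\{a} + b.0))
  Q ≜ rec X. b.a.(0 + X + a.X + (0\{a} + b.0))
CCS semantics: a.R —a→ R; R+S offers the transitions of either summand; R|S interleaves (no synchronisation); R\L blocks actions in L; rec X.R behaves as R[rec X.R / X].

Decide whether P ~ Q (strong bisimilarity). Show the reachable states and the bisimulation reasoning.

NO

P's transition system — 4 states:
  u0 = rec X. b.a.(0 + X + (a.X + a.0) + (0\{a} + b.0)) → =b=> u1
  u1 = a.(0 + (rec X. b.a.(0 + X + (a.X + a.0) + (0\{a} + b.0))) + (a.(rec X. b.a.(0 + X + (a.X + a.0) + (0\{a} + b.0))) + a.0) + (0\{a} + b.0)) → =a=> u2
  u2 = 0 + (rec X. b.a.(0 + X + (a.X + a.0) + (0\{a} + b.0))) + (a.(rec X. b.a.(0 + X + (a.X + a.0) + (0\{a} + b.0))) + a.0) + (0\{a} + b.0) → =a=> u0, =a=> u3, =b=> u1, =b=> u3
  u3 = 0 → (no moves)
Q's transition system — 4 states:
  v0 = rec X. b.a.(0 + X + a.X + (0\{a} + b.0)) → =b=> v1
  v1 = a.(0 + (rec X. b.a.(0 + X + a.X + (0\{a} + b.0))) + a.(rec X. b.a.(0 + X + a.X + (0\{a} + b.0))) + (0\{a} + b.0)) → =a=> v2
  v2 = 0 + (rec X. b.a.(0 + X + a.X + (0\{a} + b.0))) + a.(rec X. b.a.(0 + X + a.X + (0\{a} + b.0))) + (0\{a} + b.0) → =a=> v0, =b=> v1, =b=> v3
  v3 = 0 → (no moves)
Partition-refinement fixed point:
  B0 = {u0}
  B1 = {u1}
  B2 = {u2}
  B3 = {u3, v3}
  B4 = {v0}
  B5 = {v1}
  B6 = {v2}
u0 ∈ B0, v0 ∈ B4 → different blocks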